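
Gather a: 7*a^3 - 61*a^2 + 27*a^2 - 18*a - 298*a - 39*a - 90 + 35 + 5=7*a^3 - 34*a^2 - 355*a - 50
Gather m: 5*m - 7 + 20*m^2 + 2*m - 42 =20*m^2 + 7*m - 49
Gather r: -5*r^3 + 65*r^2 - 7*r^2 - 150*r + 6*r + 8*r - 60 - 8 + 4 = -5*r^3 + 58*r^2 - 136*r - 64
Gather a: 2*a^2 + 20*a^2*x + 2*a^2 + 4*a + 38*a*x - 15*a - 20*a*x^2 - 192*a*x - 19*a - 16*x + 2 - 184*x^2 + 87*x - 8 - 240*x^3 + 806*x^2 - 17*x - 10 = a^2*(20*x + 4) + a*(-20*x^2 - 154*x - 30) - 240*x^3 + 622*x^2 + 54*x - 16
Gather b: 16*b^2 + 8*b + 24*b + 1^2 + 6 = 16*b^2 + 32*b + 7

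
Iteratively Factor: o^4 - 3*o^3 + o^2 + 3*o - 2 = (o - 1)*(o^3 - 2*o^2 - o + 2) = (o - 1)^2*(o^2 - o - 2) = (o - 2)*(o - 1)^2*(o + 1)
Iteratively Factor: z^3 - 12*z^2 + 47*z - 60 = (z - 3)*(z^2 - 9*z + 20) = (z - 5)*(z - 3)*(z - 4)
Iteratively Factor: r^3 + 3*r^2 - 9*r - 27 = (r + 3)*(r^2 - 9) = (r + 3)^2*(r - 3)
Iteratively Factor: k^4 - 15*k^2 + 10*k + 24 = (k + 1)*(k^3 - k^2 - 14*k + 24) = (k - 3)*(k + 1)*(k^2 + 2*k - 8) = (k - 3)*(k + 1)*(k + 4)*(k - 2)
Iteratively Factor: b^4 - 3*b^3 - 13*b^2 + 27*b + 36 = (b - 4)*(b^3 + b^2 - 9*b - 9) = (b - 4)*(b + 1)*(b^2 - 9) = (b - 4)*(b - 3)*(b + 1)*(b + 3)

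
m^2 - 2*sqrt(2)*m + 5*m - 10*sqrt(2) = (m + 5)*(m - 2*sqrt(2))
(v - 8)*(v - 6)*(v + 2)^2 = v^4 - 10*v^3 - 4*v^2 + 136*v + 192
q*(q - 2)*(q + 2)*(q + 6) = q^4 + 6*q^3 - 4*q^2 - 24*q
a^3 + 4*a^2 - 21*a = a*(a - 3)*(a + 7)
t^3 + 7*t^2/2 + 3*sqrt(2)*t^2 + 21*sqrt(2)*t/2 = t*(t + 7/2)*(t + 3*sqrt(2))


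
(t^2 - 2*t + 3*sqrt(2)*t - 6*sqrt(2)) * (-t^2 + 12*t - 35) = -t^4 - 3*sqrt(2)*t^3 + 14*t^3 - 59*t^2 + 42*sqrt(2)*t^2 - 177*sqrt(2)*t + 70*t + 210*sqrt(2)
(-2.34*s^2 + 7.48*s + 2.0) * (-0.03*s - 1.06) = 0.0702*s^3 + 2.256*s^2 - 7.9888*s - 2.12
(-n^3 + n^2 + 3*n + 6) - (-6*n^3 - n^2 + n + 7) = 5*n^3 + 2*n^2 + 2*n - 1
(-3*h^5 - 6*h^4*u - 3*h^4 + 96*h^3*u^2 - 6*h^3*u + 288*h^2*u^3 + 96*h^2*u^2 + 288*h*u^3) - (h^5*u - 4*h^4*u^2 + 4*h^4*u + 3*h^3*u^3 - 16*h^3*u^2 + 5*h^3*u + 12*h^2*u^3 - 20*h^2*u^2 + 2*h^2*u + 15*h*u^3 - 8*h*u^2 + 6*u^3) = -h^5*u - 3*h^5 + 4*h^4*u^2 - 10*h^4*u - 3*h^4 - 3*h^3*u^3 + 112*h^3*u^2 - 11*h^3*u + 276*h^2*u^3 + 116*h^2*u^2 - 2*h^2*u + 273*h*u^3 + 8*h*u^2 - 6*u^3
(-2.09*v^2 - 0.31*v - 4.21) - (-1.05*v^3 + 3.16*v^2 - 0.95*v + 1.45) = 1.05*v^3 - 5.25*v^2 + 0.64*v - 5.66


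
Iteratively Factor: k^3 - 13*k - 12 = (k - 4)*(k^2 + 4*k + 3) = (k - 4)*(k + 3)*(k + 1)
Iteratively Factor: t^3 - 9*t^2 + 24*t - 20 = (t - 2)*(t^2 - 7*t + 10) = (t - 2)^2*(t - 5)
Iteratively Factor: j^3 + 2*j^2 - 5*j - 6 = (j + 3)*(j^2 - j - 2) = (j - 2)*(j + 3)*(j + 1)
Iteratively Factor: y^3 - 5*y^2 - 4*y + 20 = (y + 2)*(y^2 - 7*y + 10) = (y - 2)*(y + 2)*(y - 5)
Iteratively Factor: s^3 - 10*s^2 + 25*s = (s - 5)*(s^2 - 5*s) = (s - 5)^2*(s)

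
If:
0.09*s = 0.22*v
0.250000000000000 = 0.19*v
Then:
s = 3.22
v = 1.32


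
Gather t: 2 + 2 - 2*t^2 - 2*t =-2*t^2 - 2*t + 4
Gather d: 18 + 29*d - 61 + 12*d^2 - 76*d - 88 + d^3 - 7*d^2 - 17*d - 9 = d^3 + 5*d^2 - 64*d - 140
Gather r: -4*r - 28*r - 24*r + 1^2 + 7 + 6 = 14 - 56*r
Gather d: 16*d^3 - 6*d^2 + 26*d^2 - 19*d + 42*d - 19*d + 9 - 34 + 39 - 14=16*d^3 + 20*d^2 + 4*d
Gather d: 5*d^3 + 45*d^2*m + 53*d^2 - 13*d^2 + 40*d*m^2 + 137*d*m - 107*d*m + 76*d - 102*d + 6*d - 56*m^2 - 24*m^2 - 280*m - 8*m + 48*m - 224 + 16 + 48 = 5*d^3 + d^2*(45*m + 40) + d*(40*m^2 + 30*m - 20) - 80*m^2 - 240*m - 160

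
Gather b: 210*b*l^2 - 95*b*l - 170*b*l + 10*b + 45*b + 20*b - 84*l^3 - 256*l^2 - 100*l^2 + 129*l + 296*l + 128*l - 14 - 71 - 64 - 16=b*(210*l^2 - 265*l + 75) - 84*l^3 - 356*l^2 + 553*l - 165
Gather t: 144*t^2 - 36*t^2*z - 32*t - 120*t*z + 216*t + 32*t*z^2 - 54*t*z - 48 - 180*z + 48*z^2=t^2*(144 - 36*z) + t*(32*z^2 - 174*z + 184) + 48*z^2 - 180*z - 48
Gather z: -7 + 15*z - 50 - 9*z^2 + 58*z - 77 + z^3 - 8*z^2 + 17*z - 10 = z^3 - 17*z^2 + 90*z - 144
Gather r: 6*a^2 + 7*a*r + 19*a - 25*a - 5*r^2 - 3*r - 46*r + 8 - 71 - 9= 6*a^2 - 6*a - 5*r^2 + r*(7*a - 49) - 72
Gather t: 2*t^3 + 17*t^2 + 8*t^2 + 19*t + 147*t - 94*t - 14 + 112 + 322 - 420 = 2*t^3 + 25*t^2 + 72*t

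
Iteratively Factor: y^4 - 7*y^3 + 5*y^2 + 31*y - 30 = (y + 2)*(y^3 - 9*y^2 + 23*y - 15) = (y - 1)*(y + 2)*(y^2 - 8*y + 15) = (y - 5)*(y - 1)*(y + 2)*(y - 3)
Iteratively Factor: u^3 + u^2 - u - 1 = (u - 1)*(u^2 + 2*u + 1) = (u - 1)*(u + 1)*(u + 1)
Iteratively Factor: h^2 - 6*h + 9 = (h - 3)*(h - 3)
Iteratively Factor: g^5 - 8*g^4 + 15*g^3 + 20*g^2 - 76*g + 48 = (g - 4)*(g^4 - 4*g^3 - g^2 + 16*g - 12) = (g - 4)*(g - 1)*(g^3 - 3*g^2 - 4*g + 12) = (g - 4)*(g - 1)*(g + 2)*(g^2 - 5*g + 6) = (g - 4)*(g - 2)*(g - 1)*(g + 2)*(g - 3)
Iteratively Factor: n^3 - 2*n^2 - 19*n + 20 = (n + 4)*(n^2 - 6*n + 5) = (n - 1)*(n + 4)*(n - 5)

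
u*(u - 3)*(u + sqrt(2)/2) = u^3 - 3*u^2 + sqrt(2)*u^2/2 - 3*sqrt(2)*u/2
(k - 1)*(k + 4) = k^2 + 3*k - 4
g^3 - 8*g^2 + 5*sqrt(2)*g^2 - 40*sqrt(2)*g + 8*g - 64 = (g - 8)*(g + sqrt(2))*(g + 4*sqrt(2))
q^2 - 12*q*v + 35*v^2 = (q - 7*v)*(q - 5*v)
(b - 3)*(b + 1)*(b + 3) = b^3 + b^2 - 9*b - 9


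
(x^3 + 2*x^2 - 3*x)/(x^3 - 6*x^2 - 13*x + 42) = x*(x - 1)/(x^2 - 9*x + 14)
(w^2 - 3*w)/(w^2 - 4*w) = (w - 3)/(w - 4)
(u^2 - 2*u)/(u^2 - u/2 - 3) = 2*u/(2*u + 3)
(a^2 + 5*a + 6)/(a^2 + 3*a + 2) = (a + 3)/(a + 1)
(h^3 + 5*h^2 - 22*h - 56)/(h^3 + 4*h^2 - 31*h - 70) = (h - 4)/(h - 5)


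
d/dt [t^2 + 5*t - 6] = 2*t + 5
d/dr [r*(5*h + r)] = 5*h + 2*r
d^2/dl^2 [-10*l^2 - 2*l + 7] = -20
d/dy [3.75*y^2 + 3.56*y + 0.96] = 7.5*y + 3.56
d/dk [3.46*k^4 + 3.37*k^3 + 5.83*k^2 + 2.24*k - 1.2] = 13.84*k^3 + 10.11*k^2 + 11.66*k + 2.24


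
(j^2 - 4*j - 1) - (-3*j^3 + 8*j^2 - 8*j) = 3*j^3 - 7*j^2 + 4*j - 1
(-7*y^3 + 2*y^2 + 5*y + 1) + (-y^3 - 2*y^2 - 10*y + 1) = -8*y^3 - 5*y + 2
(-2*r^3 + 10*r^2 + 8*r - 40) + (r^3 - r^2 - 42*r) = -r^3 + 9*r^2 - 34*r - 40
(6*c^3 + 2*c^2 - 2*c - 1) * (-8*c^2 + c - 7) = -48*c^5 - 10*c^4 - 24*c^3 - 8*c^2 + 13*c + 7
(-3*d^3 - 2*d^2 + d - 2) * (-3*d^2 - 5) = 9*d^5 + 6*d^4 + 12*d^3 + 16*d^2 - 5*d + 10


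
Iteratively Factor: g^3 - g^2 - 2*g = (g + 1)*(g^2 - 2*g) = (g - 2)*(g + 1)*(g)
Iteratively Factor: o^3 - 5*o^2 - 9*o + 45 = (o - 5)*(o^2 - 9) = (o - 5)*(o + 3)*(o - 3)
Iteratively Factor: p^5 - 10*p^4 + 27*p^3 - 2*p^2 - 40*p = (p - 4)*(p^4 - 6*p^3 + 3*p^2 + 10*p) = (p - 4)*(p - 2)*(p^3 - 4*p^2 - 5*p) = (p - 4)*(p - 2)*(p + 1)*(p^2 - 5*p) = (p - 5)*(p - 4)*(p - 2)*(p + 1)*(p)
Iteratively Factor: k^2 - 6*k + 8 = (k - 2)*(k - 4)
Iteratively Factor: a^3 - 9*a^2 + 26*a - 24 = (a - 4)*(a^2 - 5*a + 6) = (a - 4)*(a - 3)*(a - 2)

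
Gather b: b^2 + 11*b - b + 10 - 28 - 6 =b^2 + 10*b - 24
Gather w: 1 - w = 1 - w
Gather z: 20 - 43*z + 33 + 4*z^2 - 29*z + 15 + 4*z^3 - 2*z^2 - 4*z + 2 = 4*z^3 + 2*z^2 - 76*z + 70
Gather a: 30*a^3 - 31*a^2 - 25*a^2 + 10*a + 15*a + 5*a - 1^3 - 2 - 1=30*a^3 - 56*a^2 + 30*a - 4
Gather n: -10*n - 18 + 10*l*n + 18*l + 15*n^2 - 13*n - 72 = 18*l + 15*n^2 + n*(10*l - 23) - 90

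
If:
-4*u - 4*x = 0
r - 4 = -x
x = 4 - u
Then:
No Solution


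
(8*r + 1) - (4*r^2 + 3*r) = -4*r^2 + 5*r + 1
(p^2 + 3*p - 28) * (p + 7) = p^3 + 10*p^2 - 7*p - 196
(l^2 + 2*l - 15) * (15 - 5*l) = -5*l^3 + 5*l^2 + 105*l - 225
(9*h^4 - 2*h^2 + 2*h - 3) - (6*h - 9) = 9*h^4 - 2*h^2 - 4*h + 6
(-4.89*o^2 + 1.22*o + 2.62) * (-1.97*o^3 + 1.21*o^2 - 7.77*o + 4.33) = 9.6333*o^5 - 8.3203*o^4 + 34.3101*o^3 - 27.4829*o^2 - 15.0748*o + 11.3446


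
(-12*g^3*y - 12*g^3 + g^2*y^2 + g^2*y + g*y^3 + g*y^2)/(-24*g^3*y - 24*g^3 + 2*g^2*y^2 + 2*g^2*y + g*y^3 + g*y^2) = (-12*g^2 + g*y + y^2)/(-24*g^2 + 2*g*y + y^2)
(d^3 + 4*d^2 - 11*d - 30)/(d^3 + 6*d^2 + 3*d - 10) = (d - 3)/(d - 1)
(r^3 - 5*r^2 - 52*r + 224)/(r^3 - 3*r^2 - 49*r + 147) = (r^2 - 12*r + 32)/(r^2 - 10*r + 21)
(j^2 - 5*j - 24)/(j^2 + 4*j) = (j^2 - 5*j - 24)/(j*(j + 4))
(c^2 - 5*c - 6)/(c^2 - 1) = (c - 6)/(c - 1)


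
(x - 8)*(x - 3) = x^2 - 11*x + 24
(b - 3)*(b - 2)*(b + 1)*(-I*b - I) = -I*b^4 + 3*I*b^3 + 3*I*b^2 - 7*I*b - 6*I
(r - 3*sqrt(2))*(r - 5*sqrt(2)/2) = r^2 - 11*sqrt(2)*r/2 + 15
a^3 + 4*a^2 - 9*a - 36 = (a - 3)*(a + 3)*(a + 4)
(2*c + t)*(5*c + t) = 10*c^2 + 7*c*t + t^2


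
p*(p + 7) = p^2 + 7*p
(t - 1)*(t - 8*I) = t^2 - t - 8*I*t + 8*I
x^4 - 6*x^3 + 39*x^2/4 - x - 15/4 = (x - 3)*(x - 5/2)*(x - 1)*(x + 1/2)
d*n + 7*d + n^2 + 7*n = (d + n)*(n + 7)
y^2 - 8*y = y*(y - 8)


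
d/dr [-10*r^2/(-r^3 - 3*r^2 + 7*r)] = 10*(-r^2 - 7)/(r^2 + 3*r - 7)^2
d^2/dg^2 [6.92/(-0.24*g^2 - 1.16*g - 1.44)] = (0.797184*g^2 + 3.853056*g - 6.92*(0.48*g + 1.16)*(0.96*g + 2.32) + 4.783104)/(0.24*g^2 + 1.16*g + 1.44)^3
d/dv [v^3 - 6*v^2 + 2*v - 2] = 3*v^2 - 12*v + 2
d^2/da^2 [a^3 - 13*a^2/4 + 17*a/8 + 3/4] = 6*a - 13/2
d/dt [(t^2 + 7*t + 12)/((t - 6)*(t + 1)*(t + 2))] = (-t^4 - 14*t^3 - 31*t^2 + 48*t + 108)/(t^6 - 6*t^5 - 23*t^4 + 72*t^3 + 328*t^2 + 384*t + 144)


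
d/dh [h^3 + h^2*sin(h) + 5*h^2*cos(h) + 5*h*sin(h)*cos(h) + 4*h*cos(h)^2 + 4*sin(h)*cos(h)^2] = -5*h^2*sin(h) + h^2*cos(h) + 3*h^2 + 2*h*sin(h) - 4*h*sin(2*h) + 10*h*cos(h) + 5*h*cos(2*h) + 5*sin(2*h)/2 + cos(h) + 2*cos(2*h) + 3*cos(3*h) + 2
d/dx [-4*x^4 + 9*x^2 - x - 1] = -16*x^3 + 18*x - 1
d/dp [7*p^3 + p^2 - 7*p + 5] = 21*p^2 + 2*p - 7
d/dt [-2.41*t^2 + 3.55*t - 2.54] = 3.55 - 4.82*t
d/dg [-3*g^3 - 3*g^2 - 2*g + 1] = -9*g^2 - 6*g - 2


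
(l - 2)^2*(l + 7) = l^3 + 3*l^2 - 24*l + 28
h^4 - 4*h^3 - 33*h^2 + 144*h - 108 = (h - 6)*(h - 3)*(h - 1)*(h + 6)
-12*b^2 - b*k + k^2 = (-4*b + k)*(3*b + k)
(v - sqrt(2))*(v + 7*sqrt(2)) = v^2 + 6*sqrt(2)*v - 14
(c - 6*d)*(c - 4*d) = c^2 - 10*c*d + 24*d^2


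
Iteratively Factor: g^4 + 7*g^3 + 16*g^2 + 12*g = (g + 3)*(g^3 + 4*g^2 + 4*g) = (g + 2)*(g + 3)*(g^2 + 2*g) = g*(g + 2)*(g + 3)*(g + 2)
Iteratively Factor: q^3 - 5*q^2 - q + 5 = (q - 1)*(q^2 - 4*q - 5) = (q - 1)*(q + 1)*(q - 5)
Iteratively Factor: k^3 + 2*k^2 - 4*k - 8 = (k - 2)*(k^2 + 4*k + 4) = (k - 2)*(k + 2)*(k + 2)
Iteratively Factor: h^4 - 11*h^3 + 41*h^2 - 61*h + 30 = (h - 5)*(h^3 - 6*h^2 + 11*h - 6) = (h - 5)*(h - 2)*(h^2 - 4*h + 3) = (h - 5)*(h - 3)*(h - 2)*(h - 1)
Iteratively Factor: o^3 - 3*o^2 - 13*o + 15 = (o - 1)*(o^2 - 2*o - 15) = (o - 1)*(o + 3)*(o - 5)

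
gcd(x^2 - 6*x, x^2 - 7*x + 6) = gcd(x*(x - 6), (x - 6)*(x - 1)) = x - 6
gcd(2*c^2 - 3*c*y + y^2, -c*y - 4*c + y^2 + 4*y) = -c + y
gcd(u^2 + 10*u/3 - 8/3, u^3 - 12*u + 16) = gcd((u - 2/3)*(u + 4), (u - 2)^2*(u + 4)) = u + 4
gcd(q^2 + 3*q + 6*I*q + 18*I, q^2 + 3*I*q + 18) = q + 6*I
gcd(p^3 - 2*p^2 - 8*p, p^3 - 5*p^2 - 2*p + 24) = p^2 - 2*p - 8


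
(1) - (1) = 0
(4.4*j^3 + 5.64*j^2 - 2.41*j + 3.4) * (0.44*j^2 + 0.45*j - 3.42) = 1.936*j^5 + 4.4616*j^4 - 13.5704*j^3 - 18.8773*j^2 + 9.7722*j - 11.628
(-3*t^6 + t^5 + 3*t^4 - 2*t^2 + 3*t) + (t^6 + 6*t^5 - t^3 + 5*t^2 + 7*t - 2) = -2*t^6 + 7*t^5 + 3*t^4 - t^3 + 3*t^2 + 10*t - 2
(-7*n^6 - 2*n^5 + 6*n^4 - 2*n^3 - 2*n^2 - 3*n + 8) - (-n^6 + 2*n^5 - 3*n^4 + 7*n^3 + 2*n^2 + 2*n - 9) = -6*n^6 - 4*n^5 + 9*n^4 - 9*n^3 - 4*n^2 - 5*n + 17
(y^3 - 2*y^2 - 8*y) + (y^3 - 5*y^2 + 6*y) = 2*y^3 - 7*y^2 - 2*y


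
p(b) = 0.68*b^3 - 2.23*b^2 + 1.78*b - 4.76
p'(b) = 2.04*b^2 - 4.46*b + 1.78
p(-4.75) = -136.41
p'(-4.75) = 68.99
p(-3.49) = -67.04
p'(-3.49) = 42.19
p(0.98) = -4.52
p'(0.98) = -0.63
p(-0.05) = -4.85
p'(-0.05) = 2.01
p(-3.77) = -79.60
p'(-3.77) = 47.59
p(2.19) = -4.41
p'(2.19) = 1.80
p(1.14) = -4.62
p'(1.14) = -0.65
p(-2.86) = -44.00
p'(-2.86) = 31.22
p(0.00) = -4.76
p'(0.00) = 1.78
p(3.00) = -1.13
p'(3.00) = 6.76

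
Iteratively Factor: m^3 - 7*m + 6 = (m - 2)*(m^2 + 2*m - 3) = (m - 2)*(m - 1)*(m + 3)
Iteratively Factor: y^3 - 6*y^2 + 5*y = (y - 5)*(y^2 - y) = (y - 5)*(y - 1)*(y)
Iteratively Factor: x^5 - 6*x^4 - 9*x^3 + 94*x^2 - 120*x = (x - 2)*(x^4 - 4*x^3 - 17*x^2 + 60*x) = (x - 3)*(x - 2)*(x^3 - x^2 - 20*x) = x*(x - 3)*(x - 2)*(x^2 - x - 20) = x*(x - 5)*(x - 3)*(x - 2)*(x + 4)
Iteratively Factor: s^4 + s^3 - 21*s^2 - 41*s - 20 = (s + 1)*(s^3 - 21*s - 20) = (s + 1)^2*(s^2 - s - 20) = (s + 1)^2*(s + 4)*(s - 5)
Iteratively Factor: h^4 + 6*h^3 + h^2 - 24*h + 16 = (h + 4)*(h^3 + 2*h^2 - 7*h + 4) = (h + 4)^2*(h^2 - 2*h + 1) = (h - 1)*(h + 4)^2*(h - 1)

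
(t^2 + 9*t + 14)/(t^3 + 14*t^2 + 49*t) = (t + 2)/(t*(t + 7))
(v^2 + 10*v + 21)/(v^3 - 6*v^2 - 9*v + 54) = (v + 7)/(v^2 - 9*v + 18)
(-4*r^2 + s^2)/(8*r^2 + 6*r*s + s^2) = (-2*r + s)/(4*r + s)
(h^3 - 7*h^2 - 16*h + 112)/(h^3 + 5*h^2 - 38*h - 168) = (h^2 - 11*h + 28)/(h^2 + h - 42)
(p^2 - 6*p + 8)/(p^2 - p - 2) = (p - 4)/(p + 1)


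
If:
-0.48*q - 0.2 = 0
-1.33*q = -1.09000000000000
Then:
No Solution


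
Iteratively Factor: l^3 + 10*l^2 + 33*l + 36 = (l + 3)*(l^2 + 7*l + 12) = (l + 3)*(l + 4)*(l + 3)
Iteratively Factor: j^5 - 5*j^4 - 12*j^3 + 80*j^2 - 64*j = (j - 1)*(j^4 - 4*j^3 - 16*j^2 + 64*j) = (j - 4)*(j - 1)*(j^3 - 16*j) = j*(j - 4)*(j - 1)*(j^2 - 16) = j*(j - 4)^2*(j - 1)*(j + 4)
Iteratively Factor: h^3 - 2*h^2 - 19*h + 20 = (h - 5)*(h^2 + 3*h - 4) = (h - 5)*(h + 4)*(h - 1)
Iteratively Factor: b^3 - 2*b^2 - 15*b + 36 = (b - 3)*(b^2 + b - 12) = (b - 3)*(b + 4)*(b - 3)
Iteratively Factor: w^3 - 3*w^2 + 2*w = (w - 1)*(w^2 - 2*w) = w*(w - 1)*(w - 2)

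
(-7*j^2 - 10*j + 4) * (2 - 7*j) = 49*j^3 + 56*j^2 - 48*j + 8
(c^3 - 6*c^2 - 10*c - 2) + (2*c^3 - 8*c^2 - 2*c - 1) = 3*c^3 - 14*c^2 - 12*c - 3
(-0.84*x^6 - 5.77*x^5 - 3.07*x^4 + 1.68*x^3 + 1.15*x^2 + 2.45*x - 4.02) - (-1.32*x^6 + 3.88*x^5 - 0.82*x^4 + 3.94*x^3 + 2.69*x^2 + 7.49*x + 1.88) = 0.48*x^6 - 9.65*x^5 - 2.25*x^4 - 2.26*x^3 - 1.54*x^2 - 5.04*x - 5.9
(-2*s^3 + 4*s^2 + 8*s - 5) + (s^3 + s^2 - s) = -s^3 + 5*s^2 + 7*s - 5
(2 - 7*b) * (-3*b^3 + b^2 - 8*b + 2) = 21*b^4 - 13*b^3 + 58*b^2 - 30*b + 4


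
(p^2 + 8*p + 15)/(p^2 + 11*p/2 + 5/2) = 2*(p + 3)/(2*p + 1)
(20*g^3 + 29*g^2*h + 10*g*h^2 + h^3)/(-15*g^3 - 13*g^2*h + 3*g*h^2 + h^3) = (-4*g - h)/(3*g - h)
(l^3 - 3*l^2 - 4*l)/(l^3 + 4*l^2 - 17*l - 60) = l*(l + 1)/(l^2 + 8*l + 15)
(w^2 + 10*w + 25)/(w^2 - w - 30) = (w + 5)/(w - 6)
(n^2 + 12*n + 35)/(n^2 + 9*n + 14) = (n + 5)/(n + 2)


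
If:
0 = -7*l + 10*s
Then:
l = 10*s/7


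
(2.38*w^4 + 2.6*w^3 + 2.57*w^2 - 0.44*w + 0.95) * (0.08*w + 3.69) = 0.1904*w^5 + 8.9902*w^4 + 9.7996*w^3 + 9.4481*w^2 - 1.5476*w + 3.5055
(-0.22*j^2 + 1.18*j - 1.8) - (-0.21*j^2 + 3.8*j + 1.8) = -0.01*j^2 - 2.62*j - 3.6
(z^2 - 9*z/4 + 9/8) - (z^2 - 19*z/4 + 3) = 5*z/2 - 15/8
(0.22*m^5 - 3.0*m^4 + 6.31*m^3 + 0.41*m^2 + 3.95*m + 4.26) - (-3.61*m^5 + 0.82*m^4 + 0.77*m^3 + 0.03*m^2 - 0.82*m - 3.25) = 3.83*m^5 - 3.82*m^4 + 5.54*m^3 + 0.38*m^2 + 4.77*m + 7.51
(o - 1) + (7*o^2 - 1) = 7*o^2 + o - 2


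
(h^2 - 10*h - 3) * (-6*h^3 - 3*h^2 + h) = -6*h^5 + 57*h^4 + 49*h^3 - h^2 - 3*h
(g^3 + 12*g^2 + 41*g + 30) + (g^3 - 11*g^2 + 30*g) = 2*g^3 + g^2 + 71*g + 30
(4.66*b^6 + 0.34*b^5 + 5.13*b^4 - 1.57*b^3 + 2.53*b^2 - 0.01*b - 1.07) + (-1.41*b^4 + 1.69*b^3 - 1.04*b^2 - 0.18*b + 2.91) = 4.66*b^6 + 0.34*b^5 + 3.72*b^4 + 0.12*b^3 + 1.49*b^2 - 0.19*b + 1.84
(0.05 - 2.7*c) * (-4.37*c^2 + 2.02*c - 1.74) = 11.799*c^3 - 5.6725*c^2 + 4.799*c - 0.087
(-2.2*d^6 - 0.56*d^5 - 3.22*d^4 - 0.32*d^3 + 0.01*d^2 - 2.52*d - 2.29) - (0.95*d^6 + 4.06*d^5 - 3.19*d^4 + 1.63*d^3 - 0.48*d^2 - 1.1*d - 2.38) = -3.15*d^6 - 4.62*d^5 - 0.0300000000000002*d^4 - 1.95*d^3 + 0.49*d^2 - 1.42*d + 0.0899999999999999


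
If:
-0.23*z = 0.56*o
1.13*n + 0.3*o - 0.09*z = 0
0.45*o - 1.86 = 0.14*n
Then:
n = -1.66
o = 3.62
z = -8.81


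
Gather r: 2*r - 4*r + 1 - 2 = -2*r - 1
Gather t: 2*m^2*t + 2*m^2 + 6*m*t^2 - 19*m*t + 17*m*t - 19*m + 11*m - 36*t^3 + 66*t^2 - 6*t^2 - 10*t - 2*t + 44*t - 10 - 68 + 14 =2*m^2 - 8*m - 36*t^3 + t^2*(6*m + 60) + t*(2*m^2 - 2*m + 32) - 64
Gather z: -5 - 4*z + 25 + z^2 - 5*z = z^2 - 9*z + 20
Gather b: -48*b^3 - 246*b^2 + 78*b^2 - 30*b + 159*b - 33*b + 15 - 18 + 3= -48*b^3 - 168*b^2 + 96*b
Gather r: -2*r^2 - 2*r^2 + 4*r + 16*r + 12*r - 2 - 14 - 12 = -4*r^2 + 32*r - 28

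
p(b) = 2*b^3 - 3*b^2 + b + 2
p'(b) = 6*b^2 - 6*b + 1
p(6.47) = 424.57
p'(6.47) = 213.35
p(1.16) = 2.24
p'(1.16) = 2.11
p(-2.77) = -66.30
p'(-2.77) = 63.66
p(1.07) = 2.09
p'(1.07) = 1.45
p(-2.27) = -39.12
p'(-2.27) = 45.54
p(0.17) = 2.09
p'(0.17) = 0.15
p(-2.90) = -74.91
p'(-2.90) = 68.86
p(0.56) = 1.97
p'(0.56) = -0.48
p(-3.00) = -82.00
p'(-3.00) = 73.00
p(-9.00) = -1708.00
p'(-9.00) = 541.00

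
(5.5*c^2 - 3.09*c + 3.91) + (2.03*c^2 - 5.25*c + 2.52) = 7.53*c^2 - 8.34*c + 6.43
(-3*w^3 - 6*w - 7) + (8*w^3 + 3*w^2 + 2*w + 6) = 5*w^3 + 3*w^2 - 4*w - 1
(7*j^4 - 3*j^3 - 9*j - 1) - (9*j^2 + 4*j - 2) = 7*j^4 - 3*j^3 - 9*j^2 - 13*j + 1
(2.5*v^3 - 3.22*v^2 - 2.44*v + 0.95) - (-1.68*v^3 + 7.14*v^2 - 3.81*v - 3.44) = 4.18*v^3 - 10.36*v^2 + 1.37*v + 4.39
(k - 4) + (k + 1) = 2*k - 3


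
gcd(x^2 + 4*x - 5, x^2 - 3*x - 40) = x + 5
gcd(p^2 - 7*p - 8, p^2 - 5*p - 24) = p - 8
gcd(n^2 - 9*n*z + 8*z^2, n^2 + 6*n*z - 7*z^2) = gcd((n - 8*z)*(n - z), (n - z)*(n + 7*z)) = -n + z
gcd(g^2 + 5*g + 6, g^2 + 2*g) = g + 2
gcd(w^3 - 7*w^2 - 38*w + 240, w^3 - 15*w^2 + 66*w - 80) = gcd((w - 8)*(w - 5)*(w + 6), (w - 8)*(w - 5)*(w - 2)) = w^2 - 13*w + 40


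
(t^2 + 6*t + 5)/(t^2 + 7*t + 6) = (t + 5)/(t + 6)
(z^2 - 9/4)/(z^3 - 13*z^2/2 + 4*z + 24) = (z - 3/2)/(z^2 - 8*z + 16)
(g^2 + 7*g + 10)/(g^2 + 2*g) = (g + 5)/g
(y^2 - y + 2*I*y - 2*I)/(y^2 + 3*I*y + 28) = (y^2 - y + 2*I*y - 2*I)/(y^2 + 3*I*y + 28)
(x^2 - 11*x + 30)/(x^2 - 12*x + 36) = (x - 5)/(x - 6)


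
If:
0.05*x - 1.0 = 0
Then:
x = 20.00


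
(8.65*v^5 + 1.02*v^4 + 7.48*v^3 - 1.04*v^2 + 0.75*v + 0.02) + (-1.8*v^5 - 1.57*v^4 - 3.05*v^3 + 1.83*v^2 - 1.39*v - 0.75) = 6.85*v^5 - 0.55*v^4 + 4.43*v^3 + 0.79*v^2 - 0.64*v - 0.73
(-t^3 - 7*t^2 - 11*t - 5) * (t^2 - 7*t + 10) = -t^5 + 28*t^3 + 2*t^2 - 75*t - 50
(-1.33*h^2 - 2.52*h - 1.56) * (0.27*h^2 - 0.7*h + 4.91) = -0.3591*h^4 + 0.2506*h^3 - 5.1875*h^2 - 11.2812*h - 7.6596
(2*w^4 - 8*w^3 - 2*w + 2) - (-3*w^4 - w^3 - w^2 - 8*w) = 5*w^4 - 7*w^3 + w^2 + 6*w + 2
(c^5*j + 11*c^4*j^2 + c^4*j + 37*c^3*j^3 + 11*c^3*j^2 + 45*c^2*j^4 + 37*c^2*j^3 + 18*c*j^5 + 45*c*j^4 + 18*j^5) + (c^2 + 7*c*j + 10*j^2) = c^5*j + 11*c^4*j^2 + c^4*j + 37*c^3*j^3 + 11*c^3*j^2 + 45*c^2*j^4 + 37*c^2*j^3 + c^2 + 18*c*j^5 + 45*c*j^4 + 7*c*j + 18*j^5 + 10*j^2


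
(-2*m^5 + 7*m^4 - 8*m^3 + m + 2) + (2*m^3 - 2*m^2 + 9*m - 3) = -2*m^5 + 7*m^4 - 6*m^3 - 2*m^2 + 10*m - 1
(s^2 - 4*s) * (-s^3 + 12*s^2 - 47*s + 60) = -s^5 + 16*s^4 - 95*s^3 + 248*s^2 - 240*s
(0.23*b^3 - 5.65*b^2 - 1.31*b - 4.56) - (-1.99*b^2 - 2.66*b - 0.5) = 0.23*b^3 - 3.66*b^2 + 1.35*b - 4.06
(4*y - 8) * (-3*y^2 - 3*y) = -12*y^3 + 12*y^2 + 24*y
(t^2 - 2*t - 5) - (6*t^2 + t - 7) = -5*t^2 - 3*t + 2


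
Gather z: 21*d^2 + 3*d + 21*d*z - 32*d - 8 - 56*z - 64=21*d^2 - 29*d + z*(21*d - 56) - 72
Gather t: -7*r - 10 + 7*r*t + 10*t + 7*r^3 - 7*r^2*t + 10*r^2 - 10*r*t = 7*r^3 + 10*r^2 - 7*r + t*(-7*r^2 - 3*r + 10) - 10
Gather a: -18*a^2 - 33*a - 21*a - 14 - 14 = -18*a^2 - 54*a - 28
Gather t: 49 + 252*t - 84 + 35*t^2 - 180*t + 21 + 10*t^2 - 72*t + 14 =45*t^2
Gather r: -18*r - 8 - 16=-18*r - 24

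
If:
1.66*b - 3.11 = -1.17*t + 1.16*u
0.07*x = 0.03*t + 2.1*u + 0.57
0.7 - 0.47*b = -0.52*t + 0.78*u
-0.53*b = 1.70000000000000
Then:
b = -3.21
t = 29.54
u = 22.52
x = 696.51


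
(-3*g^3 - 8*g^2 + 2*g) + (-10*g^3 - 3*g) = -13*g^3 - 8*g^2 - g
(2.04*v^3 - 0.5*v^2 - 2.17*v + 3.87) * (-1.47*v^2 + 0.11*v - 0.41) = -2.9988*v^5 + 0.9594*v^4 + 2.2985*v^3 - 5.7226*v^2 + 1.3154*v - 1.5867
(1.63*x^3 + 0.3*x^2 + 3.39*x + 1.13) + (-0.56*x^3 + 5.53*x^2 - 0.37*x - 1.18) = 1.07*x^3 + 5.83*x^2 + 3.02*x - 0.05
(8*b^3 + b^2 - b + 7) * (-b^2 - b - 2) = -8*b^5 - 9*b^4 - 16*b^3 - 8*b^2 - 5*b - 14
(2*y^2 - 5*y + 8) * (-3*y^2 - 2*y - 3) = -6*y^4 + 11*y^3 - 20*y^2 - y - 24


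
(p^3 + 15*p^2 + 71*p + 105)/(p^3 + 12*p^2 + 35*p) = (p + 3)/p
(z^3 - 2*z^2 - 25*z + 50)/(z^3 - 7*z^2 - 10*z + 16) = (z^3 - 2*z^2 - 25*z + 50)/(z^3 - 7*z^2 - 10*z + 16)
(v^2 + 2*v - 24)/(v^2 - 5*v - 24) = (-v^2 - 2*v + 24)/(-v^2 + 5*v + 24)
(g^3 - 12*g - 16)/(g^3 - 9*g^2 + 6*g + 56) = (g + 2)/(g - 7)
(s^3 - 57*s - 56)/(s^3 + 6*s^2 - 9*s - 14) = (s - 8)/(s - 2)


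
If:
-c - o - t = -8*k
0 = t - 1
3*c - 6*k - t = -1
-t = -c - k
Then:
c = 2/3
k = 1/3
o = 1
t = 1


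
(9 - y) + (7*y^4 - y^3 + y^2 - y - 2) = 7*y^4 - y^3 + y^2 - 2*y + 7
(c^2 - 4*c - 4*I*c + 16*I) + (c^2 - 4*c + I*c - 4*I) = 2*c^2 - 8*c - 3*I*c + 12*I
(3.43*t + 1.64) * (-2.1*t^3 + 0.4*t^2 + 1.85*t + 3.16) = -7.203*t^4 - 2.072*t^3 + 7.0015*t^2 + 13.8728*t + 5.1824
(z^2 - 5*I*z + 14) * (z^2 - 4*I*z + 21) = z^4 - 9*I*z^3 + 15*z^2 - 161*I*z + 294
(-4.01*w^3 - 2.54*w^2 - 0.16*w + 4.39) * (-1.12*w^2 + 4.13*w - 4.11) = 4.4912*w^5 - 13.7165*w^4 + 6.1701*w^3 + 4.8618*w^2 + 18.7883*w - 18.0429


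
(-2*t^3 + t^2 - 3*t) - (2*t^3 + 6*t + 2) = -4*t^3 + t^2 - 9*t - 2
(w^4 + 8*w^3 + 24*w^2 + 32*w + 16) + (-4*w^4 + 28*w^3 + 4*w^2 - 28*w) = -3*w^4 + 36*w^3 + 28*w^2 + 4*w + 16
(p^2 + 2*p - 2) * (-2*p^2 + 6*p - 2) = -2*p^4 + 2*p^3 + 14*p^2 - 16*p + 4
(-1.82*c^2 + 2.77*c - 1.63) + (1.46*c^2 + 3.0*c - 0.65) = -0.36*c^2 + 5.77*c - 2.28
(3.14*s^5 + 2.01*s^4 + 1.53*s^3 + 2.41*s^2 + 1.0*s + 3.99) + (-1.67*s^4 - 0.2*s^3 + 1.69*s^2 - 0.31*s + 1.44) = 3.14*s^5 + 0.34*s^4 + 1.33*s^3 + 4.1*s^2 + 0.69*s + 5.43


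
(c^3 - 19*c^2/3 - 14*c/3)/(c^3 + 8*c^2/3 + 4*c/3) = (c - 7)/(c + 2)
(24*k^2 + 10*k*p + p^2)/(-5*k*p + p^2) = (24*k^2 + 10*k*p + p^2)/(p*(-5*k + p))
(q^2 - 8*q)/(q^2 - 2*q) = (q - 8)/(q - 2)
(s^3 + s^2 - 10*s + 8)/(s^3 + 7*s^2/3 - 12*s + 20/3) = 3*(s^2 + 3*s - 4)/(3*s^2 + 13*s - 10)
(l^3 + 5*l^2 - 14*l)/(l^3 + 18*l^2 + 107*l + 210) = l*(l - 2)/(l^2 + 11*l + 30)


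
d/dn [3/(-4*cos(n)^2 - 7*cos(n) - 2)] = -3*(8*cos(n) + 7)*sin(n)/(4*cos(n)^2 + 7*cos(n) + 2)^2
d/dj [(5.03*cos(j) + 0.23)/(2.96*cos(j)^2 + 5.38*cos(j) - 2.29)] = (14.8888*cos(j)^2 + 1.3616*cos(j) + 12.7561)*sin(j)/(8.7616*cos(j)^4 + 31.8496*cos(j)^3 + 15.3876*cos(j)^2 - 24.6404*cos(j) + 5.2441)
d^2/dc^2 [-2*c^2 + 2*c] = -4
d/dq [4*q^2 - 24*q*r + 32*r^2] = 8*q - 24*r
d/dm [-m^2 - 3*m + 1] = -2*m - 3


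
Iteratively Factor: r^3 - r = (r + 1)*(r^2 - r) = r*(r + 1)*(r - 1)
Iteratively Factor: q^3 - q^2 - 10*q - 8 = (q - 4)*(q^2 + 3*q + 2) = (q - 4)*(q + 1)*(q + 2)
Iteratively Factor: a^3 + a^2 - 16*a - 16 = (a + 1)*(a^2 - 16) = (a - 4)*(a + 1)*(a + 4)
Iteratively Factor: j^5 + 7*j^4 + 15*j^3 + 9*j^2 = (j + 3)*(j^4 + 4*j^3 + 3*j^2) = (j + 3)^2*(j^3 + j^2) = j*(j + 3)^2*(j^2 + j) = j^2*(j + 3)^2*(j + 1)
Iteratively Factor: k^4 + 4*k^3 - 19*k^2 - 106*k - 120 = (k + 4)*(k^3 - 19*k - 30) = (k - 5)*(k + 4)*(k^2 + 5*k + 6) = (k - 5)*(k + 3)*(k + 4)*(k + 2)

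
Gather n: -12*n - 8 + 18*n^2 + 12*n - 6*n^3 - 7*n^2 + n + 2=-6*n^3 + 11*n^2 + n - 6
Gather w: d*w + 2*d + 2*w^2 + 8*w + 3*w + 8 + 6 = 2*d + 2*w^2 + w*(d + 11) + 14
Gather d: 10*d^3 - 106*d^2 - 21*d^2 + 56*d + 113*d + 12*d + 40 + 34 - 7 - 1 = 10*d^3 - 127*d^2 + 181*d + 66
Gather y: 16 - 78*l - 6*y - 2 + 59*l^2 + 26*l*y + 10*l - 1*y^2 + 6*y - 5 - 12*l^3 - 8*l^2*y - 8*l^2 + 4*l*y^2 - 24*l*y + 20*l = -12*l^3 + 51*l^2 - 48*l + y^2*(4*l - 1) + y*(-8*l^2 + 2*l) + 9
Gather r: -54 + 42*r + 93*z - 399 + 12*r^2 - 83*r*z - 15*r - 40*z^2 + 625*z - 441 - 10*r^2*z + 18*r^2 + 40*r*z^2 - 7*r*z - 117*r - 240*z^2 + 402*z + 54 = r^2*(30 - 10*z) + r*(40*z^2 - 90*z - 90) - 280*z^2 + 1120*z - 840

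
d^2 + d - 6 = (d - 2)*(d + 3)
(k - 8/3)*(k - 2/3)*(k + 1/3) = k^3 - 3*k^2 + 2*k/3 + 16/27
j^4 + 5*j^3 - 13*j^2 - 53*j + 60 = (j - 3)*(j - 1)*(j + 4)*(j + 5)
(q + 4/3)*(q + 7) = q^2 + 25*q/3 + 28/3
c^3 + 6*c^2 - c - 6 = (c - 1)*(c + 1)*(c + 6)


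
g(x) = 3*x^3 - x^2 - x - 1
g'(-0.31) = 0.48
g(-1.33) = -8.50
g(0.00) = -1.00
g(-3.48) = -136.06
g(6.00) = 605.00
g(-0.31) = -0.88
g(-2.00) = -27.00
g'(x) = 9*x^2 - 2*x - 1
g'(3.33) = 92.14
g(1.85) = 12.72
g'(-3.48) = 114.95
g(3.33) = 95.36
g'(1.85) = 26.10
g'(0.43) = -0.20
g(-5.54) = -536.25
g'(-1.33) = 17.58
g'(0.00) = -1.00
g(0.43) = -1.38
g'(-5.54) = 286.30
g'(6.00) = 311.00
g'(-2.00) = 39.00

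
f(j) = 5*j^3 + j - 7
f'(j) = 15*j^2 + 1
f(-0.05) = -7.05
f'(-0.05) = 1.04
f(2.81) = 106.75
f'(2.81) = 119.44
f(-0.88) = -11.29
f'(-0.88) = 12.62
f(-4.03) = -338.28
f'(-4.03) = 244.61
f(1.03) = -0.51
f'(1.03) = 16.91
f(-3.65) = -253.79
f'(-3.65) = 200.84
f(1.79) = 23.47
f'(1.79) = 49.06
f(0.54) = -5.67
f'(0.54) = 5.37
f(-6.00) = -1093.00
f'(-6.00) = 541.00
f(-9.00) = -3661.00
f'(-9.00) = 1216.00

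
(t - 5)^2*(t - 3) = t^3 - 13*t^2 + 55*t - 75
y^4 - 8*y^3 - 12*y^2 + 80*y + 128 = (y - 8)*(y - 4)*(y + 2)^2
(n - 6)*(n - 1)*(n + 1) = n^3 - 6*n^2 - n + 6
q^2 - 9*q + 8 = (q - 8)*(q - 1)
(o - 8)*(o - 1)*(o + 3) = o^3 - 6*o^2 - 19*o + 24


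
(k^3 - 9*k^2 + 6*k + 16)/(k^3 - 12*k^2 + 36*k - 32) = (k + 1)/(k - 2)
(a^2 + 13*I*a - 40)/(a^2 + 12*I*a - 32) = (a + 5*I)/(a + 4*I)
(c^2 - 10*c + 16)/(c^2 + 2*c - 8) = (c - 8)/(c + 4)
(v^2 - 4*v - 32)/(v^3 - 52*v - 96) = (v + 4)/(v^2 + 8*v + 12)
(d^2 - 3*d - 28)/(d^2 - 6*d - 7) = (d + 4)/(d + 1)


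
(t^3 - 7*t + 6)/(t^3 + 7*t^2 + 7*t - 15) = (t - 2)/(t + 5)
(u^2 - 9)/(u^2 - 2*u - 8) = (9 - u^2)/(-u^2 + 2*u + 8)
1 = 1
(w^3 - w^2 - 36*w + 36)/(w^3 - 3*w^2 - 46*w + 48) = (w - 6)/(w - 8)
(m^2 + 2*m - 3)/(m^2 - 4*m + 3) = (m + 3)/(m - 3)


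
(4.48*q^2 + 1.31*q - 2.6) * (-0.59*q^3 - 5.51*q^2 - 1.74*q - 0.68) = -2.6432*q^5 - 25.4577*q^4 - 13.4793*q^3 + 9.0002*q^2 + 3.6332*q + 1.768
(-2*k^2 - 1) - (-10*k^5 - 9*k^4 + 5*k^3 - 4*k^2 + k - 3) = 10*k^5 + 9*k^4 - 5*k^3 + 2*k^2 - k + 2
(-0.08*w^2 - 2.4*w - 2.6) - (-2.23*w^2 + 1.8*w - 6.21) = 2.15*w^2 - 4.2*w + 3.61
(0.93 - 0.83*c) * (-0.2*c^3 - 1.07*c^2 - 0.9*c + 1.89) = 0.166*c^4 + 0.7021*c^3 - 0.2481*c^2 - 2.4057*c + 1.7577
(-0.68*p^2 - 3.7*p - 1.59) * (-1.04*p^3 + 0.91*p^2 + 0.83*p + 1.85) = 0.7072*p^5 + 3.2292*p^4 - 2.2778*p^3 - 5.7759*p^2 - 8.1647*p - 2.9415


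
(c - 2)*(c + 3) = c^2 + c - 6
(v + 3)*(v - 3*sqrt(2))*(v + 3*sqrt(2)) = v^3 + 3*v^2 - 18*v - 54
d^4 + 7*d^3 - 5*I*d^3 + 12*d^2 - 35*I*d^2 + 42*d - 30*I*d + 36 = (d + 6)*(d - 6*I)*(-I*d + 1)*(I*d + I)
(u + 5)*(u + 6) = u^2 + 11*u + 30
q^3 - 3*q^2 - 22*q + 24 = (q - 6)*(q - 1)*(q + 4)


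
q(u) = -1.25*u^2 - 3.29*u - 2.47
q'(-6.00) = 11.71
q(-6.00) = -27.73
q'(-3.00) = 4.21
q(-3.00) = -3.85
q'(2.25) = -8.92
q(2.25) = -16.20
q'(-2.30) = 2.46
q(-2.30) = -1.52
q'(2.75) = -10.16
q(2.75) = -20.97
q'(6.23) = -18.86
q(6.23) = -71.48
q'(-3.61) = 5.74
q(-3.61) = -6.88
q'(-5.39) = 10.18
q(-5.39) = -21.05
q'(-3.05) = 4.34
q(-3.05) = -4.06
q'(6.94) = -20.64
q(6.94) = -85.51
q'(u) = -2.5*u - 3.29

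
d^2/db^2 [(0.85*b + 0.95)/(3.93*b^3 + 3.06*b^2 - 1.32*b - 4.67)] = (78.76899*b^5 + 237.40344*b^4 + 207.5292*b^3 + 211.00482*b^2 + 154.46925*b + 19.98246)/(60.698457*b^9 + 141.784182*b^8 + 49.23504*b^7 - 282.974769*b^6 - 353.499876*b^5 + 30.167748*b^4 + 368.005347*b^3 + 175.794678*b^2 - 86.363244*b - 101.847563)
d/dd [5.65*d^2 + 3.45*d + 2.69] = 11.3*d + 3.45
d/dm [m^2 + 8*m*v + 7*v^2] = 2*m + 8*v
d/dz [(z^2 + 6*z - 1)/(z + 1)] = (z^2 + 2*z + 7)/(z^2 + 2*z + 1)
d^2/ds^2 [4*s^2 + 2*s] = 8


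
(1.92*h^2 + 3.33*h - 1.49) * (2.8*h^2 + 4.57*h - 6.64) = 5.376*h^4 + 18.0984*h^3 - 1.7027*h^2 - 28.9205*h + 9.8936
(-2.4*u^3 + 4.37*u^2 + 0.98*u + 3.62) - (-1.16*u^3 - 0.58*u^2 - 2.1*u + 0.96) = -1.24*u^3 + 4.95*u^2 + 3.08*u + 2.66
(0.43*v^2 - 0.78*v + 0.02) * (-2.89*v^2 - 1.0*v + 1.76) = -1.2427*v^4 + 1.8242*v^3 + 1.479*v^2 - 1.3928*v + 0.0352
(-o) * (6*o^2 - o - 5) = -6*o^3 + o^2 + 5*o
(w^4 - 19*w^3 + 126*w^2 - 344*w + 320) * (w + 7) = w^5 - 12*w^4 - 7*w^3 + 538*w^2 - 2088*w + 2240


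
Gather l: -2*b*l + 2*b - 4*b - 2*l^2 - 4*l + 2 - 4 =-2*b - 2*l^2 + l*(-2*b - 4) - 2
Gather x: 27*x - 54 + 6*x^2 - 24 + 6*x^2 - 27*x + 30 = 12*x^2 - 48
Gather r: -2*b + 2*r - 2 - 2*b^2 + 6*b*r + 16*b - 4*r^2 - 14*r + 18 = -2*b^2 + 14*b - 4*r^2 + r*(6*b - 12) + 16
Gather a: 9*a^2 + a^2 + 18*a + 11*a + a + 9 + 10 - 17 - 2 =10*a^2 + 30*a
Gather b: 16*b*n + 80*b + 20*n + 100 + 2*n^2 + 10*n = b*(16*n + 80) + 2*n^2 + 30*n + 100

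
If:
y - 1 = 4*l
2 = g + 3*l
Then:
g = 11/4 - 3*y/4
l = y/4 - 1/4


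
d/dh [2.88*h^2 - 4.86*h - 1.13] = 5.76*h - 4.86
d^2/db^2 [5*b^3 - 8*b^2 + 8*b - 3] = 30*b - 16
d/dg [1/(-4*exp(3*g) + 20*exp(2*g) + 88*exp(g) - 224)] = (3*exp(2*g) - 10*exp(g) - 22)*exp(g)/(4*(exp(3*g) - 5*exp(2*g) - 22*exp(g) + 56)^2)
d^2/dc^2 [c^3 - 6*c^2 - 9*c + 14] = 6*c - 12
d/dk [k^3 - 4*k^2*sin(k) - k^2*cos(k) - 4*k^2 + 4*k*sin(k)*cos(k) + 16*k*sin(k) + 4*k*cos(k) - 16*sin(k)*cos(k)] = k^2*sin(k) - 4*k^2*cos(k) + 3*k^2 - 12*k*sin(k) + 14*k*cos(k) + 4*k*cos(2*k) - 8*k + 16*sin(k) + 2*sin(2*k) + 4*cos(k) - 16*cos(2*k)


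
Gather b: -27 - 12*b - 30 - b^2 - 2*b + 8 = -b^2 - 14*b - 49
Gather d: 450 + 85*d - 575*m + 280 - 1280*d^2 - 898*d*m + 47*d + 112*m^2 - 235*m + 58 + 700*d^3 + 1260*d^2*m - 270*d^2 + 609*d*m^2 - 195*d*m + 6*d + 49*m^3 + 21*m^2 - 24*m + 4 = 700*d^3 + d^2*(1260*m - 1550) + d*(609*m^2 - 1093*m + 138) + 49*m^3 + 133*m^2 - 834*m + 792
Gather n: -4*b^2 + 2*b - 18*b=-4*b^2 - 16*b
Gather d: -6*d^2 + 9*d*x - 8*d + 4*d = -6*d^2 + d*(9*x - 4)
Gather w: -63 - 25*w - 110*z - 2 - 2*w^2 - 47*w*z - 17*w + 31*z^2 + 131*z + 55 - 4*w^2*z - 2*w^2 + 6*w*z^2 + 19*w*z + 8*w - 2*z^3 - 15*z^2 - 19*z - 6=w^2*(-4*z - 4) + w*(6*z^2 - 28*z - 34) - 2*z^3 + 16*z^2 + 2*z - 16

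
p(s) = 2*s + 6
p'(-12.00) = 2.00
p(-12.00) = -18.00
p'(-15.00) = 2.00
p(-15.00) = -24.00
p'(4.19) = 2.00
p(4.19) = 14.38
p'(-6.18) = 2.00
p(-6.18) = -6.36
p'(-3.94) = 2.00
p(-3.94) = -1.88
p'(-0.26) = 2.00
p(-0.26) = 5.48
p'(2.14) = 2.00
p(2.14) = 10.28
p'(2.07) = 2.00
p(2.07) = 10.14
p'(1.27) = 2.00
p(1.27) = 8.54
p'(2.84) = 2.00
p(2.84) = 11.68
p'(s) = 2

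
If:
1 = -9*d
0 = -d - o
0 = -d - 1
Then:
No Solution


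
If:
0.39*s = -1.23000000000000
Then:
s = -3.15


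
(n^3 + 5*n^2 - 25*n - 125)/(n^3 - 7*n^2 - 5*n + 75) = (n^2 + 10*n + 25)/(n^2 - 2*n - 15)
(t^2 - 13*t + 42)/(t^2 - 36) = (t - 7)/(t + 6)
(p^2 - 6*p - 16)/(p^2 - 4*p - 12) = (p - 8)/(p - 6)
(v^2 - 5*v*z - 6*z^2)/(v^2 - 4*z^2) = (v^2 - 5*v*z - 6*z^2)/(v^2 - 4*z^2)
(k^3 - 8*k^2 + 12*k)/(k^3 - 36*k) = (k - 2)/(k + 6)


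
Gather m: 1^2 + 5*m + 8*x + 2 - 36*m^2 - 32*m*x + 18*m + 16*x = -36*m^2 + m*(23 - 32*x) + 24*x + 3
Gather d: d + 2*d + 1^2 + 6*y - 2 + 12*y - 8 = 3*d + 18*y - 9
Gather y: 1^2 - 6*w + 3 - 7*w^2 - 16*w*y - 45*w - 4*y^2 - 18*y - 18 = -7*w^2 - 51*w - 4*y^2 + y*(-16*w - 18) - 14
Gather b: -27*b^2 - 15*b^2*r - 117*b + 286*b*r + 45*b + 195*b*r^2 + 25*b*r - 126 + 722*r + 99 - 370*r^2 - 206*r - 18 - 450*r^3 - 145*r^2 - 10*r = b^2*(-15*r - 27) + b*(195*r^2 + 311*r - 72) - 450*r^3 - 515*r^2 + 506*r - 45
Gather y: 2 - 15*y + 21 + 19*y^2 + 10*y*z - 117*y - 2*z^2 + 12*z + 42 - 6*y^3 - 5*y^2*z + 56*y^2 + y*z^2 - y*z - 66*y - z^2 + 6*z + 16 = -6*y^3 + y^2*(75 - 5*z) + y*(z^2 + 9*z - 198) - 3*z^2 + 18*z + 81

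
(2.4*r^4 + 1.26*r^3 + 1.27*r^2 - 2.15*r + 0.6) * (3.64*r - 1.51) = 8.736*r^5 + 0.962400000000001*r^4 + 2.7202*r^3 - 9.7437*r^2 + 5.4305*r - 0.906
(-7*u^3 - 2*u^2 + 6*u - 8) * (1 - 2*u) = 14*u^4 - 3*u^3 - 14*u^2 + 22*u - 8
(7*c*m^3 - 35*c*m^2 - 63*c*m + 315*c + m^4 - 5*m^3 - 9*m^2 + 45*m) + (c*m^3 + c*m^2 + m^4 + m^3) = 8*c*m^3 - 34*c*m^2 - 63*c*m + 315*c + 2*m^4 - 4*m^3 - 9*m^2 + 45*m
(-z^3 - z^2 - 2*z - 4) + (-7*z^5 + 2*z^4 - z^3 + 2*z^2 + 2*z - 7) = -7*z^5 + 2*z^4 - 2*z^3 + z^2 - 11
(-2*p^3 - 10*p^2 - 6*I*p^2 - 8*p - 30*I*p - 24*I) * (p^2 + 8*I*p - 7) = -2*p^5 - 10*p^4 - 22*I*p^4 + 54*p^3 - 110*I*p^3 + 310*p^2 - 46*I*p^2 + 248*p + 210*I*p + 168*I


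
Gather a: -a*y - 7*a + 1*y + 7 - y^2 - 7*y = a*(-y - 7) - y^2 - 6*y + 7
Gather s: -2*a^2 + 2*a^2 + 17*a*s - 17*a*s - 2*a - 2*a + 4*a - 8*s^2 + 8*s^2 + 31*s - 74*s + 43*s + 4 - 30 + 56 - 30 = 0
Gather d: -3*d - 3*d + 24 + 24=48 - 6*d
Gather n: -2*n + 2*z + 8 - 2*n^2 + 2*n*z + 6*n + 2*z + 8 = -2*n^2 + n*(2*z + 4) + 4*z + 16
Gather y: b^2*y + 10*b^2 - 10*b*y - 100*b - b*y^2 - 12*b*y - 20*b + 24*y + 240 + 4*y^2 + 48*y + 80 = 10*b^2 - 120*b + y^2*(4 - b) + y*(b^2 - 22*b + 72) + 320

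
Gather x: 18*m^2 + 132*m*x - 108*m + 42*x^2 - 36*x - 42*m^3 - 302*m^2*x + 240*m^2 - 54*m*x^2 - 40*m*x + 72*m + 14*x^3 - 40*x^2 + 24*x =-42*m^3 + 258*m^2 - 36*m + 14*x^3 + x^2*(2 - 54*m) + x*(-302*m^2 + 92*m - 12)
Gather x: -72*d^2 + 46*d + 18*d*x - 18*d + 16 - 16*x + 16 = -72*d^2 + 28*d + x*(18*d - 16) + 32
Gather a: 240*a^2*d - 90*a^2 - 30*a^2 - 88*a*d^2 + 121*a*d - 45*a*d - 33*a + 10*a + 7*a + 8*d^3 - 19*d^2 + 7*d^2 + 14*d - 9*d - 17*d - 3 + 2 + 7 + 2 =a^2*(240*d - 120) + a*(-88*d^2 + 76*d - 16) + 8*d^3 - 12*d^2 - 12*d + 8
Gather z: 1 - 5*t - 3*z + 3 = -5*t - 3*z + 4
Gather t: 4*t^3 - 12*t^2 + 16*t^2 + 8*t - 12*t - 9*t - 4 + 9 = 4*t^3 + 4*t^2 - 13*t + 5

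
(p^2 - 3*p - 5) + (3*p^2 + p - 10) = 4*p^2 - 2*p - 15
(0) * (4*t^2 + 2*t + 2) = 0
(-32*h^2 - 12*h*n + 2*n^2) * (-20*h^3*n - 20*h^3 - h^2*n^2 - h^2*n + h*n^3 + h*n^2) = 640*h^5*n + 640*h^5 + 272*h^4*n^2 + 272*h^4*n - 60*h^3*n^3 - 60*h^3*n^2 - 14*h^2*n^4 - 14*h^2*n^3 + 2*h*n^5 + 2*h*n^4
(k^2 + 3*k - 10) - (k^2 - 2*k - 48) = 5*k + 38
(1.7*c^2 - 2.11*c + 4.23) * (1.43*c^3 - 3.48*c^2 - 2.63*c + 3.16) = 2.431*c^5 - 8.9333*c^4 + 8.9207*c^3 - 3.7991*c^2 - 17.7925*c + 13.3668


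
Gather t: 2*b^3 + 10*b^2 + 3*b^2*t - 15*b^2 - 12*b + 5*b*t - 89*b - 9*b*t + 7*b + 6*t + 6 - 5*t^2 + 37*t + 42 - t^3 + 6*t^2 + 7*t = 2*b^3 - 5*b^2 - 94*b - t^3 + t^2 + t*(3*b^2 - 4*b + 50) + 48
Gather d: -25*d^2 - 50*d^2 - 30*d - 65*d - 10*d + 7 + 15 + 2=-75*d^2 - 105*d + 24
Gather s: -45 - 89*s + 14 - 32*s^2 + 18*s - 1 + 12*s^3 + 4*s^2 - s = 12*s^3 - 28*s^2 - 72*s - 32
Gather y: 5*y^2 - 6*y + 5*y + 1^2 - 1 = 5*y^2 - y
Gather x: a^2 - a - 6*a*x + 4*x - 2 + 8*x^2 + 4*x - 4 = a^2 - a + 8*x^2 + x*(8 - 6*a) - 6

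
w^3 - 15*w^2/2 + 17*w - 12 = (w - 4)*(w - 2)*(w - 3/2)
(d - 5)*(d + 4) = d^2 - d - 20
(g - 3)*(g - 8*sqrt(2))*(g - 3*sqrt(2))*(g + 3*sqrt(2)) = g^4 - 8*sqrt(2)*g^3 - 3*g^3 - 18*g^2 + 24*sqrt(2)*g^2 + 54*g + 144*sqrt(2)*g - 432*sqrt(2)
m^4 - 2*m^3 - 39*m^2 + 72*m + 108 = (m - 6)*(m - 3)*(m + 1)*(m + 6)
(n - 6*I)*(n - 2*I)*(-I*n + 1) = -I*n^3 - 7*n^2 + 4*I*n - 12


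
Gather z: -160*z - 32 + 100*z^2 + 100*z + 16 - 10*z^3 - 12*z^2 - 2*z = -10*z^3 + 88*z^2 - 62*z - 16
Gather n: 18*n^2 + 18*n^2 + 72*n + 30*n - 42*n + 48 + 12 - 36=36*n^2 + 60*n + 24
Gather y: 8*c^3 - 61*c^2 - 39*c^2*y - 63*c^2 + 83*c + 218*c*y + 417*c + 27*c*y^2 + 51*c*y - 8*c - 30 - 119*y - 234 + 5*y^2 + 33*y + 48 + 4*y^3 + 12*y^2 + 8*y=8*c^3 - 124*c^2 + 492*c + 4*y^3 + y^2*(27*c + 17) + y*(-39*c^2 + 269*c - 78) - 216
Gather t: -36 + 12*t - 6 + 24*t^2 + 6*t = 24*t^2 + 18*t - 42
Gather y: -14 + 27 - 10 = 3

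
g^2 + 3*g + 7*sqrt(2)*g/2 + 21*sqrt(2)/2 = (g + 3)*(g + 7*sqrt(2)/2)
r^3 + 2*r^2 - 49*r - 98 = (r - 7)*(r + 2)*(r + 7)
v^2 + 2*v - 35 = (v - 5)*(v + 7)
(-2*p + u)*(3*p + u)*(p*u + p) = -6*p^3*u - 6*p^3 + p^2*u^2 + p^2*u + p*u^3 + p*u^2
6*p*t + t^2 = t*(6*p + t)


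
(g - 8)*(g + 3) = g^2 - 5*g - 24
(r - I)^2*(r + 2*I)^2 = r^4 + 2*I*r^3 + 3*r^2 + 4*I*r + 4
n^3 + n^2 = n^2*(n + 1)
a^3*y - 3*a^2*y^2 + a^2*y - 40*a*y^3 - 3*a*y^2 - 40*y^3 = (a - 8*y)*(a + 5*y)*(a*y + y)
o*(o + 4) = o^2 + 4*o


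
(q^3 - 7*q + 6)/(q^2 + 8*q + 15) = (q^2 - 3*q + 2)/(q + 5)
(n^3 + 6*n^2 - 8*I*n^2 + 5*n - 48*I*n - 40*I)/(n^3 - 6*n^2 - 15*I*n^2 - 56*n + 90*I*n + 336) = (n^2 + 6*n + 5)/(n^2 - n*(6 + 7*I) + 42*I)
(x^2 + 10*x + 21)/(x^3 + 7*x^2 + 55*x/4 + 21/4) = 4*(x + 7)/(4*x^2 + 16*x + 7)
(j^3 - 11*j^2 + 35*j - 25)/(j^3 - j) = (j^2 - 10*j + 25)/(j*(j + 1))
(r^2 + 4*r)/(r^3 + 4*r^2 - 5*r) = (r + 4)/(r^2 + 4*r - 5)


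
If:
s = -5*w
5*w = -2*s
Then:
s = 0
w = 0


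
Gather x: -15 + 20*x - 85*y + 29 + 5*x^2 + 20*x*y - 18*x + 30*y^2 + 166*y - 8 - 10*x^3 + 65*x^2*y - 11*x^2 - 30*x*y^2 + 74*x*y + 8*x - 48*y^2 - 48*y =-10*x^3 + x^2*(65*y - 6) + x*(-30*y^2 + 94*y + 10) - 18*y^2 + 33*y + 6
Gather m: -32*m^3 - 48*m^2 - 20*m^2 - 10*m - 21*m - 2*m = -32*m^3 - 68*m^2 - 33*m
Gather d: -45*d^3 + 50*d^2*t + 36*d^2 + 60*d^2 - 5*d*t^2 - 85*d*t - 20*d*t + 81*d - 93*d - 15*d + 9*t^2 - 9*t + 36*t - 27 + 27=-45*d^3 + d^2*(50*t + 96) + d*(-5*t^2 - 105*t - 27) + 9*t^2 + 27*t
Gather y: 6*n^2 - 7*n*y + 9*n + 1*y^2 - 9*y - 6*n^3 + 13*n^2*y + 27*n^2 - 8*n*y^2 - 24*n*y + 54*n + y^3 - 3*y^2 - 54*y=-6*n^3 + 33*n^2 + 63*n + y^3 + y^2*(-8*n - 2) + y*(13*n^2 - 31*n - 63)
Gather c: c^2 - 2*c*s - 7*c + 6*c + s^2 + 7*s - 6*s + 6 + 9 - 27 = c^2 + c*(-2*s - 1) + s^2 + s - 12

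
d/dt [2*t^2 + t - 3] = 4*t + 1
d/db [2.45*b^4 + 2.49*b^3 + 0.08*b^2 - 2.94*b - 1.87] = 9.8*b^3 + 7.47*b^2 + 0.16*b - 2.94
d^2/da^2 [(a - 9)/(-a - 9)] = 36/(a + 9)^3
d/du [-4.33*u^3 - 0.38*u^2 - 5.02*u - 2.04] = -12.99*u^2 - 0.76*u - 5.02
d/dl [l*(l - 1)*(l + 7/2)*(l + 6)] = 4*l^3 + 51*l^2/2 + 23*l - 21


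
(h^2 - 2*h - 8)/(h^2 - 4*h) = (h + 2)/h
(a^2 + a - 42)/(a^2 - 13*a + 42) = (a + 7)/(a - 7)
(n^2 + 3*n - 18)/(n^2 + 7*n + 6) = (n - 3)/(n + 1)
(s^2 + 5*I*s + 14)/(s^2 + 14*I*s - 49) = (s - 2*I)/(s + 7*I)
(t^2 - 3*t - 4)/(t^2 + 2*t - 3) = (t^2 - 3*t - 4)/(t^2 + 2*t - 3)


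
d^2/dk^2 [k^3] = 6*k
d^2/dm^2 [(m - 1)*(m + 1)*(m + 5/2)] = 6*m + 5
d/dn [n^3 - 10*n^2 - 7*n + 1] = 3*n^2 - 20*n - 7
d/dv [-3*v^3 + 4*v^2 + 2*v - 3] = -9*v^2 + 8*v + 2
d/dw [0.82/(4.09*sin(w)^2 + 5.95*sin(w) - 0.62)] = -(6.7076*sin(w) + 4.879)*cos(w)/(4.09*sin(w)^2 + 5.95*sin(w) - 0.62)^2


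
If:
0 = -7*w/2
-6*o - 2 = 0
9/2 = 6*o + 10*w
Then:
No Solution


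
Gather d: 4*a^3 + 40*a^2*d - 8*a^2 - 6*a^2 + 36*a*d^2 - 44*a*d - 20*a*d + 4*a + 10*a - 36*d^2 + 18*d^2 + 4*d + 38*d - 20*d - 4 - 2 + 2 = 4*a^3 - 14*a^2 + 14*a + d^2*(36*a - 18) + d*(40*a^2 - 64*a + 22) - 4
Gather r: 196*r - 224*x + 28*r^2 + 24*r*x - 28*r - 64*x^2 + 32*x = 28*r^2 + r*(24*x + 168) - 64*x^2 - 192*x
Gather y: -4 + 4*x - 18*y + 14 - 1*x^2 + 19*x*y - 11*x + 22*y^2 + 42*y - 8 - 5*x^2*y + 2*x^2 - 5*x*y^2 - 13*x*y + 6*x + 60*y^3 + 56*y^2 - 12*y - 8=x^2 - x + 60*y^3 + y^2*(78 - 5*x) + y*(-5*x^2 + 6*x + 12) - 6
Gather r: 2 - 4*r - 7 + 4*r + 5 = 0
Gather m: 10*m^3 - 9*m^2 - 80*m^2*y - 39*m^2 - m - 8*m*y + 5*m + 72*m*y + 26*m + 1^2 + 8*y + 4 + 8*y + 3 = 10*m^3 + m^2*(-80*y - 48) + m*(64*y + 30) + 16*y + 8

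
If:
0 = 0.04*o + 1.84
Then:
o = -46.00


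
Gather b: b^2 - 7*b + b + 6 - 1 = b^2 - 6*b + 5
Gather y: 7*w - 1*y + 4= 7*w - y + 4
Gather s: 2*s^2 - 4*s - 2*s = 2*s^2 - 6*s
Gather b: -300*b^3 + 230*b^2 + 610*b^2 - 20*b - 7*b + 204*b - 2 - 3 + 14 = -300*b^3 + 840*b^2 + 177*b + 9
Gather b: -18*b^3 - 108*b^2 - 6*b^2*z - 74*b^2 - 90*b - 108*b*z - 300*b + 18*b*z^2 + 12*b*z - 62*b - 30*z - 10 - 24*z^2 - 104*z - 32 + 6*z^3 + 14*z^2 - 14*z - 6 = -18*b^3 + b^2*(-6*z - 182) + b*(18*z^2 - 96*z - 452) + 6*z^3 - 10*z^2 - 148*z - 48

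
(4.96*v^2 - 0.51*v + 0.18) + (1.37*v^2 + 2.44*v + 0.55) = 6.33*v^2 + 1.93*v + 0.73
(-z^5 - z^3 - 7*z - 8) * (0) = 0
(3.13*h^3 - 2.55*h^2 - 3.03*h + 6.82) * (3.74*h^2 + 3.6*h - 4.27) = 11.7062*h^5 + 1.731*h^4 - 33.8773*h^3 + 25.4873*h^2 + 37.4901*h - 29.1214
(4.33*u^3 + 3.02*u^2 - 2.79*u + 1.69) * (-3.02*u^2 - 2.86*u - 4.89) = -13.0766*u^5 - 21.5042*u^4 - 21.3851*u^3 - 11.8922*u^2 + 8.8097*u - 8.2641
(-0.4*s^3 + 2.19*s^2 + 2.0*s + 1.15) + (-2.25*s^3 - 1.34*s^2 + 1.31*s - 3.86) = -2.65*s^3 + 0.85*s^2 + 3.31*s - 2.71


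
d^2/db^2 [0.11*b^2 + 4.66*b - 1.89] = 0.220000000000000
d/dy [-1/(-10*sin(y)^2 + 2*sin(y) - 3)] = 2*(1 - 10*sin(y))*cos(y)/(10*sin(y)^2 - 2*sin(y) + 3)^2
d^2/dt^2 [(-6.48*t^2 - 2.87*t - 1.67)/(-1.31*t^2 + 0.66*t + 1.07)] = (1.4210854715202e-14*t^4 + 21.05563*t^3 + 71.693418*t^2 + 15.473982*t + 16.920898)/(2.248091*t^6 - 3.397878*t^5 - 3.796773*t^4 + 5.263236*t^3 + 3.101181*t^2 - 2.266902*t - 1.225043)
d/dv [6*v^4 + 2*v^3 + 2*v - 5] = 24*v^3 + 6*v^2 + 2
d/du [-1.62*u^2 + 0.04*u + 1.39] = 0.04 - 3.24*u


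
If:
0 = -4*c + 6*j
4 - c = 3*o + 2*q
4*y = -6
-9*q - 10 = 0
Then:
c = 56/9 - 3*o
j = 112/27 - 2*o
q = -10/9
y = -3/2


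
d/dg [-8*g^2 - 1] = -16*g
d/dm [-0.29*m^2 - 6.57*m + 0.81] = -0.58*m - 6.57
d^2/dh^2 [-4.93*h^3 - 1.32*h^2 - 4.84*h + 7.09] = -29.58*h - 2.64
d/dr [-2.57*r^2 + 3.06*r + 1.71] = 3.06 - 5.14*r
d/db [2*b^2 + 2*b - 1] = 4*b + 2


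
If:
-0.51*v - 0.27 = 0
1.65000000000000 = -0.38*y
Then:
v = -0.53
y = -4.34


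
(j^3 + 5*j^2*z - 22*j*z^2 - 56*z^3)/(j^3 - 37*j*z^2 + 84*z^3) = (-j - 2*z)/(-j + 3*z)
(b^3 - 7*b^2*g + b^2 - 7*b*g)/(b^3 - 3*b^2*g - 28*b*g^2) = (b + 1)/(b + 4*g)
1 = 1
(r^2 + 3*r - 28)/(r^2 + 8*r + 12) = (r^2 + 3*r - 28)/(r^2 + 8*r + 12)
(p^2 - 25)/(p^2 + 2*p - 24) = (p^2 - 25)/(p^2 + 2*p - 24)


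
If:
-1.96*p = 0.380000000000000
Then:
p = -0.19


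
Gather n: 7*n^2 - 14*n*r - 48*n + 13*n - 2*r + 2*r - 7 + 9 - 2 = 7*n^2 + n*(-14*r - 35)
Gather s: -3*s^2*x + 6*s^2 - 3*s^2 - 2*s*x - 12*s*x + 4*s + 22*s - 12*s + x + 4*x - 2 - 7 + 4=s^2*(3 - 3*x) + s*(14 - 14*x) + 5*x - 5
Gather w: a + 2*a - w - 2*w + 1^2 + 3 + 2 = 3*a - 3*w + 6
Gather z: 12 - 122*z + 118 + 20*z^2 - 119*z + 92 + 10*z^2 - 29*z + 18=30*z^2 - 270*z + 240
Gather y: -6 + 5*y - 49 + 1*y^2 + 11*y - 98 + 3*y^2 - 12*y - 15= 4*y^2 + 4*y - 168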